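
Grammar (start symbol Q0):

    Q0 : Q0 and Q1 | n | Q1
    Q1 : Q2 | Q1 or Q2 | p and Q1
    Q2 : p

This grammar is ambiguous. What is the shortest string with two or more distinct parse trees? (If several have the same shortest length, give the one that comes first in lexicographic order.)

p and p

length 1: no string has ≥2 trees
length 3: p and p has 2 parse trees

Two derivations of p and p:
  Q0 ⇒ Q0 and Q1 ⇒ Q1 and Q1 ⇒ Q2 and Q1 ⇒ p and Q1 ⇒ p and Q2 ⇒ p and p
  Q0 ⇒ Q1 ⇒ p and Q1 ⇒ p and Q2 ⇒ p and p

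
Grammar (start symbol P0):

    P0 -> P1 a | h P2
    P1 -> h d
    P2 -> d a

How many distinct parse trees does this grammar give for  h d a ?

2

Parse trees for h d a:
  [P0 [P1 h d] a]
  [P0 h [P2 d a]]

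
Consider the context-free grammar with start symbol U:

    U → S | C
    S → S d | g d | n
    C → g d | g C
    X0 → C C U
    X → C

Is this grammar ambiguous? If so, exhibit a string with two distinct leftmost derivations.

Witness: g d

Derivation 1: U ⇒ S ⇒ g d
Derivation 2: U ⇒ C ⇒ g d

Two distinct leftmost derivations for the same string.

Ambiguous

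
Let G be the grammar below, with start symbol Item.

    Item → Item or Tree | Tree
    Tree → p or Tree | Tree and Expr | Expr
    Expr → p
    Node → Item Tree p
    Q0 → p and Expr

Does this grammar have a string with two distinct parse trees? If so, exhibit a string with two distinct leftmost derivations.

Ambiguous

Witness: p or p

Derivation 1: Item ⇒ Item or Tree ⇒ Tree or Tree ⇒ Expr or Tree ⇒ p or Tree ⇒ p or Expr ⇒ p or p
Derivation 2: Item ⇒ Tree ⇒ p or Tree ⇒ p or Expr ⇒ p or p

Two distinct leftmost derivations for the same string.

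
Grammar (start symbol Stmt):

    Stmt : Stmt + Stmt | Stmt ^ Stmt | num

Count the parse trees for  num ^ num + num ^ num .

Parse trees for num ^ num + num ^ num:
  [Stmt [Stmt [Stmt num] ^ [Stmt num]] + [Stmt [Stmt num] ^ [Stmt num]]]
  [Stmt [Stmt num] ^ [Stmt [Stmt num] + [Stmt [Stmt num] ^ [Stmt num]]]]
  [Stmt [Stmt num] ^ [Stmt [Stmt [Stmt num] + [Stmt num]] ^ [Stmt num]]]
  [Stmt [Stmt [Stmt [Stmt num] ^ [Stmt num]] + [Stmt num]] ^ [Stmt num]]
  [Stmt [Stmt [Stmt num] ^ [Stmt [Stmt num] + [Stmt num]]] ^ [Stmt num]]

5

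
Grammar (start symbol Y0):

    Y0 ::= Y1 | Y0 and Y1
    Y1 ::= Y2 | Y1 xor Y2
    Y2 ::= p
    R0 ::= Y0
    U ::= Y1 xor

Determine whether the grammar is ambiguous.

Unambiguous

Only Y0, Y1, Y2 are reachable from Y0; ignoring the rest: The grammar is stratified — Y0 handles 'and' (left-recursive), Y1 handles 'xor', Y2 atoms. Each operator has a fixed associativity and precedence level, so every string has one parse.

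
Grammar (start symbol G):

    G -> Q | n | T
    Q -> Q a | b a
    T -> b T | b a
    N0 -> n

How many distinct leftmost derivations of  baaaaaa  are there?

1

Parse trees for baaaaaa:
  [G [Q [Q [Q [Q [Q [Q b a] a] a] a] a] a]]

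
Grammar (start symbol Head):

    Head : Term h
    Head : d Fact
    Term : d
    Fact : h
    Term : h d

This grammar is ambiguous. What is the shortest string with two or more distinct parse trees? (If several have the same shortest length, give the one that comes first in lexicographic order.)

length 2: d h has 2 parse trees

Two derivations of d h:
  Head ⇒ Term h ⇒ d h
  Head ⇒ d Fact ⇒ d h

d h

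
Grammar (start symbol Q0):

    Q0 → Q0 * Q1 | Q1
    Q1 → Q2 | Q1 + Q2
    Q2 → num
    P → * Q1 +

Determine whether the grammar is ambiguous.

Unambiguous

Only Q0, Q1, Q2 are reachable from Q0; ignoring the rest: The grammar is stratified — Q0 handles '*' (left-recursive), Q1 handles '+', Q2 atoms. Each operator has a fixed associativity and precedence level, so every string has one parse.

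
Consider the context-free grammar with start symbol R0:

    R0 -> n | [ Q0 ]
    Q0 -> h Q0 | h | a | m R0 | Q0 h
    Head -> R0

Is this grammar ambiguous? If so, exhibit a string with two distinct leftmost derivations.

Witness: [ h h ]

Derivation 1: R0 ⇒ [ Q0 ] ⇒ [ h Q0 ] ⇒ [ h h ]
Derivation 2: R0 ⇒ [ Q0 ] ⇒ [ Q0 h ] ⇒ [ h h ]

Two distinct leftmost derivations for the same string.

Ambiguous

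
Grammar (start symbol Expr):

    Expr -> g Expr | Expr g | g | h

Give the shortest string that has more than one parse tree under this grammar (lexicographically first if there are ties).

length 1: no string has ≥2 trees
length 2: g g has 2 parse trees

Two derivations of g g:
  Expr ⇒ g Expr ⇒ g g
  Expr ⇒ Expr g ⇒ g g

g g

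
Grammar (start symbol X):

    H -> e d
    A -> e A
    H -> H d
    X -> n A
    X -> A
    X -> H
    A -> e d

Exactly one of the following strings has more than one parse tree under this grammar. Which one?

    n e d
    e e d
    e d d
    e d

e d

n e d: 1 tree
e e d: 1 tree
e d d: 1 tree
e d: 2 trees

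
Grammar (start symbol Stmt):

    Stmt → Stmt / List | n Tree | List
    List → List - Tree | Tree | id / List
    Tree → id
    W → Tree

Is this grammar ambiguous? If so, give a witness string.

Ambiguous

Witness: id / id

Derivation 1: Stmt ⇒ Stmt / List ⇒ List / List ⇒ Tree / List ⇒ id / List ⇒ id / Tree ⇒ id / id
Derivation 2: Stmt ⇒ List ⇒ id / List ⇒ id / Tree ⇒ id / id

Two distinct leftmost derivations for the same string.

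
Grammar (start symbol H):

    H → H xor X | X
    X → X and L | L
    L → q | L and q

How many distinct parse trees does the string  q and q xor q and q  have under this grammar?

Parse trees for q and q xor q and q:
  [H [H [X [X [L q]] and [L q]]] xor [X [X [L q]] and [L q]]]
  [H [H [X [X [L q]] and [L q]]] xor [X [L [L q] and q]]]
  [H [H [X [L [L q] and q]]] xor [X [X [L q]] and [L q]]]
  [H [H [X [L [L q] and q]]] xor [X [L [L q] and q]]]

4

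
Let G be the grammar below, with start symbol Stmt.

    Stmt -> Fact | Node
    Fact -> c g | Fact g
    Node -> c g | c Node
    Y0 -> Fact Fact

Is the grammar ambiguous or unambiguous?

Ambiguous

Witness: c g

Derivation 1: Stmt ⇒ Fact ⇒ c g
Derivation 2: Stmt ⇒ Node ⇒ c g

Two distinct leftmost derivations for the same string.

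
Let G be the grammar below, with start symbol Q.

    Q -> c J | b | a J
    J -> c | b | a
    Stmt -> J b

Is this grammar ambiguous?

Only Q, J are reachable from Q; ignoring the rest: Each reachable nonterminal has at most one production per leading terminal, and all productions are right-linear; the derivation is determined token-by-token.

Unambiguous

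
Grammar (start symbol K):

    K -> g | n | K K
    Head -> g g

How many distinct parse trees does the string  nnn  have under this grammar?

Parse trees for nnn:
  [K [K n] [K [K n] [K n]]]
  [K [K [K n] [K n]] [K n]]

2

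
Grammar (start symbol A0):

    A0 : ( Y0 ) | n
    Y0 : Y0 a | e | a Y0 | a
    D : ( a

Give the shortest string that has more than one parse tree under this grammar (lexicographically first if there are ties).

( a a )

length 1: no string has ≥2 trees
length 3: no string has ≥2 trees
length 4: ( a a ) has 2 parse trees

Two derivations of ( a a ):
  A0 ⇒ ( Y0 ) ⇒ ( Y0 a ) ⇒ ( a a )
  A0 ⇒ ( Y0 ) ⇒ ( a Y0 ) ⇒ ( a a )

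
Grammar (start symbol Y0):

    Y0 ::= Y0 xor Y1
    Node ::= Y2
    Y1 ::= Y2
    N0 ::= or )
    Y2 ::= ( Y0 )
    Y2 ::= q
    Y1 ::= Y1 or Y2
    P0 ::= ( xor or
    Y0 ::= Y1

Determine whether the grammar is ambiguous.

Only Y0, Y1, Y2 are reachable from Y0; ignoring the rest: The grammar is stratified — Y0 handles 'xor' (left-recursive), Y1 handles 'or', Y2 atoms. Each operator has a fixed associativity and precedence level, so every string has one parse.

Unambiguous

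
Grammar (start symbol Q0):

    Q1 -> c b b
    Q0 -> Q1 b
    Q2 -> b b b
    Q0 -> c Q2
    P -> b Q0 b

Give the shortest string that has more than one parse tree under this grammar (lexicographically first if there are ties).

c b b b

length 4: c b b b has 2 parse trees

Two derivations of c b b b:
  Q0 ⇒ Q1 b ⇒ c b b b
  Q0 ⇒ c Q2 ⇒ c b b b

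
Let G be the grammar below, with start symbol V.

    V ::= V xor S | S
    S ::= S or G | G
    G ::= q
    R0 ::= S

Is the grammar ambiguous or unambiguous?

Only V, S, G are reachable from V; ignoring the rest: The grammar is stratified — V handles 'xor' (left-recursive), S handles 'or', G atoms. Each operator has a fixed associativity and precedence level, so every string has one parse.

Unambiguous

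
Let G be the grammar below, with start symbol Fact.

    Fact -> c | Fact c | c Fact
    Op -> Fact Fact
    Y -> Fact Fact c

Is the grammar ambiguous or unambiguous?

Ambiguous

Witness: c c

Derivation 1: Fact ⇒ Fact c ⇒ c c
Derivation 2: Fact ⇒ c Fact ⇒ c c

Two distinct leftmost derivations for the same string.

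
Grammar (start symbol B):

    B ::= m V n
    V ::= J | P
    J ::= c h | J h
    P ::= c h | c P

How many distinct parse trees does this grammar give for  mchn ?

2

Parse trees for mchn:
  [B m [V [J c h]] n]
  [B m [V [P c h]] n]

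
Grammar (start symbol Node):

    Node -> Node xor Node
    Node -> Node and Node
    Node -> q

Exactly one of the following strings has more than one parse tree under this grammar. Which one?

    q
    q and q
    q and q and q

q and q and q

q: 1 tree
q and q: 1 tree
q and q and q: 2 trees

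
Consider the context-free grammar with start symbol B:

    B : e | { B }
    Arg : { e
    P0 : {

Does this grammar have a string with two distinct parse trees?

Unambiguous

Only B is reachable from B; ignoring the rest: Each string is a nest of matched brackets around a single atom. An opening bracket forces the recursive rule; an atom forces the base rule.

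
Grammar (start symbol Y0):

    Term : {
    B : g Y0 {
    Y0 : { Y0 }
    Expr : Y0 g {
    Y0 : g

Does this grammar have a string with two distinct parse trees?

Only Y0 is reachable from Y0; ignoring the rest: Each string is a nest of matched brackets around a single atom. An opening bracket forces the recursive rule; an atom forces the base rule.

Unambiguous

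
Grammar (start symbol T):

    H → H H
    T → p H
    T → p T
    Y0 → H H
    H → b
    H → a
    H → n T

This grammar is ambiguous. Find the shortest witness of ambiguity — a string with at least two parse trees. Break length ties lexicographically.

p a a a

length 2: no string has ≥2 trees
length 3: no string has ≥2 trees
length 4: p a a a has 2 parse trees

Two derivations of p a a a:
  T ⇒ p H ⇒ p H H ⇒ p H H H ⇒ p a H H ⇒ p a a H ⇒ p a a a
  T ⇒ p H ⇒ p H H ⇒ p a H ⇒ p a H H ⇒ p a a H ⇒ p a a a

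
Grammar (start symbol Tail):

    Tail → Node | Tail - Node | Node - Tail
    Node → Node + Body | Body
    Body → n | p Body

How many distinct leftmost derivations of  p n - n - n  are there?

4

Parse trees for p n - n - n:
  [Tail [Tail [Tail [Node [Body p [Body n]]]] - [Node [Body n]]] - [Node [Body n]]]
  [Tail [Tail [Node [Body p [Body n]]] - [Tail [Node [Body n]]]] - [Node [Body n]]]
  [Tail [Node [Body p [Body n]]] - [Tail [Tail [Node [Body n]]] - [Node [Body n]]]]
  [Tail [Node [Body p [Body n]]] - [Tail [Node [Body n]] - [Tail [Node [Body n]]]]]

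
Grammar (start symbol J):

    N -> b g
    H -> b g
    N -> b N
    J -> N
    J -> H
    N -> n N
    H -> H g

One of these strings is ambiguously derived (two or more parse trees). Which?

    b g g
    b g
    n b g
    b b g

b g

b g g: 1 tree
b g: 2 trees
n b g: 1 tree
b b g: 1 tree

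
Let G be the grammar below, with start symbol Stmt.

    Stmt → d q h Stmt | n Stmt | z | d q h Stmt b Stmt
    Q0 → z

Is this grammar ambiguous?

Ambiguous

Witness: d q h d q h z b z

Derivation 1: Stmt ⇒ d q h Stmt ⇒ d q h d q h Stmt b Stmt ⇒ d q h d q h z b Stmt ⇒ d q h d q h z b z
Derivation 2: Stmt ⇒ d q h Stmt b Stmt ⇒ d q h d q h Stmt b Stmt ⇒ d q h d q h z b Stmt ⇒ d q h d q h z b z

Two distinct leftmost derivations for the same string.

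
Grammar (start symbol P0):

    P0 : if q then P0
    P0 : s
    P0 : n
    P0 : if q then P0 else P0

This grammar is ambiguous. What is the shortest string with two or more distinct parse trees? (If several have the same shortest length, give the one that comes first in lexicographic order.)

if q then if q then n else n

length 1: no string has ≥2 trees
length 4: no string has ≥2 trees
length 6: no string has ≥2 trees
length 7: no string has ≥2 trees
length 9: if q then if q then n else n has 2 parse trees

Two derivations of if q then if q then n else n:
  P0 ⇒ if q then P0 ⇒ if q then if q then P0 else P0 ⇒ if q then if q then n else P0 ⇒ if q then if q then n else n
  P0 ⇒ if q then P0 else P0 ⇒ if q then if q then P0 else P0 ⇒ if q then if q then n else P0 ⇒ if q then if q then n else n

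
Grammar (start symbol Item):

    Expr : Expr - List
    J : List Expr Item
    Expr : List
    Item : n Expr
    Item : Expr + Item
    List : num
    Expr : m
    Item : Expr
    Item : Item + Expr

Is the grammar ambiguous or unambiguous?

Ambiguous

Witness: m + m

Derivation 1: Item ⇒ Expr + Item ⇒ m + Item ⇒ m + Expr ⇒ m + m
Derivation 2: Item ⇒ Item + Expr ⇒ Expr + Expr ⇒ m + Expr ⇒ m + m

Two distinct leftmost derivations for the same string.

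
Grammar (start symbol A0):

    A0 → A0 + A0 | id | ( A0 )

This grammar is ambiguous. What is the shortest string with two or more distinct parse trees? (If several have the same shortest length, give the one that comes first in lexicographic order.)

id + id + id

length 1: no string has ≥2 trees
length 3: no string has ≥2 trees
length 5: id + id + id has 2 parse trees

Two derivations of id + id + id:
  A0 ⇒ A0 + A0 ⇒ A0 + A0 + A0 ⇒ id + A0 + A0 ⇒ id + id + A0 ⇒ id + id + id
  A0 ⇒ A0 + A0 ⇒ id + A0 ⇒ id + A0 + A0 ⇒ id + id + A0 ⇒ id + id + id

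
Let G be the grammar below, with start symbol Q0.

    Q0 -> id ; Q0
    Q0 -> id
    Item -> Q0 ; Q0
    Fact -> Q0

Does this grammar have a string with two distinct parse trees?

Unambiguous

(Fact, Item are unreachable from Q0, so their rules don't affect L(Q0).) The reachable grammar is A → atom sep A | atom. Each atom is followed by either the separator (recurse) or end-of-string (stop) — no choice point.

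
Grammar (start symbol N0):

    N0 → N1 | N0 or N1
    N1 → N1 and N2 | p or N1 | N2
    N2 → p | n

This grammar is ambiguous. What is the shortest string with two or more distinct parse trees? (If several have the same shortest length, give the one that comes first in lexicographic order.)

length 1: no string has ≥2 trees
length 3: p or n has 2 parse trees

Two derivations of p or n:
  N0 ⇒ N1 ⇒ p or N1 ⇒ p or N2 ⇒ p or n
  N0 ⇒ N0 or N1 ⇒ N1 or N1 ⇒ N2 or N1 ⇒ p or N1 ⇒ p or N2 ⇒ p or n

p or n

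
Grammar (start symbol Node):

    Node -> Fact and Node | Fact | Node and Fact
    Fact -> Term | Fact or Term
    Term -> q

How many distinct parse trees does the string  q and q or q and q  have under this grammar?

Parse trees for q and q or q and q:
  [Node [Fact [Term q]] and [Node [Fact [Fact [Term q]] or [Term q]] and [Node [Fact [Term q]]]]]
  [Node [Fact [Term q]] and [Node [Node [Fact [Fact [Term q]] or [Term q]]] and [Fact [Term q]]]]
  [Node [Node [Fact [Term q]] and [Node [Fact [Fact [Term q]] or [Term q]]]] and [Fact [Term q]]]
  [Node [Node [Node [Fact [Term q]]] and [Fact [Fact [Term q]] or [Term q]]] and [Fact [Term q]]]

4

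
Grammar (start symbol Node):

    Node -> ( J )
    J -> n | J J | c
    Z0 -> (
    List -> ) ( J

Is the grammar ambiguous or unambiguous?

Ambiguous

Witness: ( c c c )

Derivation 1: Node ⇒ ( J ) ⇒ ( J J ) ⇒ ( J J J ) ⇒ ( c J J ) ⇒ ( c c J ) ⇒ ( c c c )
Derivation 2: Node ⇒ ( J ) ⇒ ( J J ) ⇒ ( c J ) ⇒ ( c J J ) ⇒ ( c c J ) ⇒ ( c c c )

Two distinct leftmost derivations for the same string.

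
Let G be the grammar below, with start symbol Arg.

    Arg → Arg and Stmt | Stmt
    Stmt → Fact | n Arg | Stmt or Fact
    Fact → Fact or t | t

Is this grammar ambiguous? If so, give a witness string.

Ambiguous

Witness: t or t

Derivation 1: Arg ⇒ Stmt ⇒ Fact ⇒ Fact or t ⇒ t or t
Derivation 2: Arg ⇒ Stmt ⇒ Stmt or Fact ⇒ Fact or Fact ⇒ t or Fact ⇒ t or t

Two distinct leftmost derivations for the same string.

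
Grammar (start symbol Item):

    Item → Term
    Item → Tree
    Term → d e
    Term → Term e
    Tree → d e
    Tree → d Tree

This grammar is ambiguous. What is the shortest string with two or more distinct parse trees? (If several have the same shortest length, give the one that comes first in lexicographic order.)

d e

length 2: d e has 2 parse trees

Two derivations of d e:
  Item ⇒ Term ⇒ d e
  Item ⇒ Tree ⇒ d e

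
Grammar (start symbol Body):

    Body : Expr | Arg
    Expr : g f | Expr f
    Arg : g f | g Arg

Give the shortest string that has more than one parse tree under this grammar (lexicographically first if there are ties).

g f

length 2: g f has 2 parse trees

Two derivations of g f:
  Body ⇒ Expr ⇒ g f
  Body ⇒ Arg ⇒ g f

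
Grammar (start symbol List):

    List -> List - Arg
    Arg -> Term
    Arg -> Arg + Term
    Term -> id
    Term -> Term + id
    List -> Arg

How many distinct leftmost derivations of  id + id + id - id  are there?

4

Parse trees for id + id + id - id:
  [List [List [Arg [Term [Term [Term id] + id] + id]]] - [Arg [Term id]]]
  [List [List [Arg [Arg [Term id]] + [Term [Term id] + id]]] - [Arg [Term id]]]
  [List [List [Arg [Arg [Term [Term id] + id]] + [Term id]]] - [Arg [Term id]]]
  [List [List [Arg [Arg [Arg [Term id]] + [Term id]] + [Term id]]] - [Arg [Term id]]]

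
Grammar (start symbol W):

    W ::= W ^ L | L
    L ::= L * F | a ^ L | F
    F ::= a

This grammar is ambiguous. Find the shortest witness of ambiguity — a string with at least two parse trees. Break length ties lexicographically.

length 1: no string has ≥2 trees
length 3: a ^ a has 2 parse trees

Two derivations of a ^ a:
  W ⇒ W ^ L ⇒ L ^ L ⇒ F ^ L ⇒ a ^ L ⇒ a ^ F ⇒ a ^ a
  W ⇒ L ⇒ a ^ L ⇒ a ^ F ⇒ a ^ a

a ^ a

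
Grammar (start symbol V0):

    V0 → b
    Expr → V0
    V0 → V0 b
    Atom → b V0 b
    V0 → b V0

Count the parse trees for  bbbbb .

16

Parse trees for bbbbb (showing first 6 of 16):
  [V0 [V0 [V0 [V0 [V0 b] b] b] b] b]
  [V0 [V0 [V0 [V0 b [V0 b]] b] b] b]
  [V0 [V0 [V0 b [V0 [V0 b] b]] b] b]
  [V0 [V0 [V0 b [V0 b [V0 b]]] b] b]
  [V0 [V0 b [V0 [V0 [V0 b] b] b]] b]
  [V0 [V0 b [V0 [V0 b [V0 b]] b]] b]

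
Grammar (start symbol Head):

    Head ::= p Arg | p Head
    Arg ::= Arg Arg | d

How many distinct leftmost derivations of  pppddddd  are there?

Parse trees for pppddddd (showing first 6 of 14):
  [Head p [Head p [Head p [Arg [Arg d] [Arg [Arg d] [Arg [Arg d] [Arg [Arg d] [Arg d]]]]]]]]
  [Head p [Head p [Head p [Arg [Arg d] [Arg [Arg d] [Arg [Arg [Arg d] [Arg d]] [Arg d]]]]]]]
  [Head p [Head p [Head p [Arg [Arg d] [Arg [Arg [Arg d] [Arg d]] [Arg [Arg d] [Arg d]]]]]]]
  [Head p [Head p [Head p [Arg [Arg d] [Arg [Arg [Arg d] [Arg [Arg d] [Arg d]]] [Arg d]]]]]]
  [Head p [Head p [Head p [Arg [Arg d] [Arg [Arg [Arg [Arg d] [Arg d]] [Arg d]] [Arg d]]]]]]
  [Head p [Head p [Head p [Arg [Arg [Arg d] [Arg d]] [Arg [Arg d] [Arg [Arg d] [Arg d]]]]]]]

14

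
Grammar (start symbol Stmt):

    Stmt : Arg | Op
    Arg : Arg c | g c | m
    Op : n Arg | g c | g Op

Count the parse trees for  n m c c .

Parse trees for n m c c:
  [Stmt [Op n [Arg [Arg [Arg m] c] c]]]

1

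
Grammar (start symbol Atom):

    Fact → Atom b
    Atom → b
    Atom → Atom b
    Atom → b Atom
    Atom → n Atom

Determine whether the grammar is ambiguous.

Ambiguous

Witness: b b

Derivation 1: Atom ⇒ Atom b ⇒ b b
Derivation 2: Atom ⇒ b Atom ⇒ b b

Two distinct leftmost derivations for the same string.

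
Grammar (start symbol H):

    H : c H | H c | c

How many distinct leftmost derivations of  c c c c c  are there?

16

Parse trees for c c c c c (showing first 6 of 16):
  [H c [H c [H c [H c [H c]]]]]
  [H c [H c [H c [H [H c] c]]]]
  [H c [H c [H [H c [H c]] c]]]
  [H c [H c [H [H [H c] c] c]]]
  [H c [H [H c [H c [H c]]] c]]
  [H c [H [H c [H [H c] c]] c]]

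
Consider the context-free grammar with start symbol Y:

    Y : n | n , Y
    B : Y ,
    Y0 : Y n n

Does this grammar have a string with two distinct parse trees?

(B, Y0 are unreachable from Y, so their rules don't affect L(Y).) The reachable grammar is A → atom sep A | atom. Each atom is followed by either the separator (recurse) or end-of-string (stop) — no choice point.

Unambiguous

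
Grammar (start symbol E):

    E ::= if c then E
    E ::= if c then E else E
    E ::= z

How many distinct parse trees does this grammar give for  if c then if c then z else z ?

Parse trees for if c then if c then z else z:
  [E if c then [E if c then [E z] else [E z]]]
  [E if c then [E if c then [E z]] else [E z]]

2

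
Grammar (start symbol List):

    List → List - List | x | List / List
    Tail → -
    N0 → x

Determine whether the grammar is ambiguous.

Witness: x - x - x

Derivation 1: List ⇒ List - List ⇒ List - List - List ⇒ x - List - List ⇒ x - x - List ⇒ x - x - x
Derivation 2: List ⇒ List - List ⇒ x - List ⇒ x - List - List ⇒ x - x - List ⇒ x - x - x

Two distinct leftmost derivations for the same string.

Ambiguous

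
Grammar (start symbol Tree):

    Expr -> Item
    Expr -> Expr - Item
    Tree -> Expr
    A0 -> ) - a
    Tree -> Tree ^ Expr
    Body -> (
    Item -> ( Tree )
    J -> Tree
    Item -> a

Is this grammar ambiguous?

Only Tree, Expr, Item are reachable from Tree; ignoring the rest: The grammar is stratified — Tree handles '^' (left-recursive), Expr handles '-', Item atoms. Each operator has a fixed associativity and precedence level, so every string has one parse.

Unambiguous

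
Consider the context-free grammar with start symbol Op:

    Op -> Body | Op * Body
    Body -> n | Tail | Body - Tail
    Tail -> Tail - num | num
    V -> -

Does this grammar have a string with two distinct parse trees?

Ambiguous

Witness: num - num

Derivation 1: Op ⇒ Body ⇒ Tail ⇒ Tail - num ⇒ num - num
Derivation 2: Op ⇒ Body ⇒ Body - Tail ⇒ Tail - Tail ⇒ num - Tail ⇒ num - num

Two distinct leftmost derivations for the same string.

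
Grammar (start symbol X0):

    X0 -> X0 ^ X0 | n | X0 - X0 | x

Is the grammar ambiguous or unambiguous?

Witness: n - n - n

Derivation 1: X0 ⇒ X0 - X0 ⇒ n - X0 ⇒ n - X0 - X0 ⇒ n - n - X0 ⇒ n - n - n
Derivation 2: X0 ⇒ X0 - X0 ⇒ X0 - X0 - X0 ⇒ n - X0 - X0 ⇒ n - n - X0 ⇒ n - n - n

Two distinct leftmost derivations for the same string.

Ambiguous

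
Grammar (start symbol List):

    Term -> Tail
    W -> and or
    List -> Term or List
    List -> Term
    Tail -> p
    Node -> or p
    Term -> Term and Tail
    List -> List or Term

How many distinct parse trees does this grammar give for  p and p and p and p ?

1

Parse trees for p and p and p and p:
  [List [Term [Term [Term [Term [Tail p]] and [Tail p]] and [Tail p]] and [Tail p]]]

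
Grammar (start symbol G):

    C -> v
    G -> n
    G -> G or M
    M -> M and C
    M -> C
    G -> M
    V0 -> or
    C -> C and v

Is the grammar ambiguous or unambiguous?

Witness: v and v

Derivation 1: G ⇒ M ⇒ M and C ⇒ C and C ⇒ v and C ⇒ v and v
Derivation 2: G ⇒ M ⇒ C ⇒ C and v ⇒ v and v

Two distinct leftmost derivations for the same string.

Ambiguous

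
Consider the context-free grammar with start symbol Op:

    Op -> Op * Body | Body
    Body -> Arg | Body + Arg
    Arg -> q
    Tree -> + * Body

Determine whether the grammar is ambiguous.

(Tree is unreachable from Op, so its rules don't affect L(Op).) Op → Op * Body | Body  ;  Body → Body + Arg | Arg  — a left-associative chain with Arg at the bottom. Each string factors uniquely by precedence.

Unambiguous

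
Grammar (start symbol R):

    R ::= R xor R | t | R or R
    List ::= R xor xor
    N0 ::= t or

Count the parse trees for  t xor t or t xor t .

Parse trees for t xor t or t xor t:
  [R [R t] xor [R [R [R t] or [R t]] xor [R t]]]
  [R [R t] xor [R [R t] or [R [R t] xor [R t]]]]
  [R [R [R t] xor [R [R t] or [R t]]] xor [R t]]
  [R [R [R [R t] xor [R t]] or [R t]] xor [R t]]
  [R [R [R t] xor [R t]] or [R [R t] xor [R t]]]

5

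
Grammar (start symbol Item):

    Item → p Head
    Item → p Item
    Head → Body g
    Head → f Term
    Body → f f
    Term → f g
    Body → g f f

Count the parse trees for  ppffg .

2

Parse trees for ppffg:
  [Item p [Item p [Head [Body f f] g]]]
  [Item p [Item p [Head f [Term f g]]]]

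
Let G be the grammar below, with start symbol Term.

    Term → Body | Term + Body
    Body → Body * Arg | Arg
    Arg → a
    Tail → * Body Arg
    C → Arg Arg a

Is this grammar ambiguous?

Unambiguous

(Tail, C are unreachable from Term, so their rules don't affect L(Term).) This is a standard precedence ladder (Term over Body over Arg), with each level left-recursive on its own operator ('+' at Term, '*' at Body). That structure is LR(1), hence unambiguous.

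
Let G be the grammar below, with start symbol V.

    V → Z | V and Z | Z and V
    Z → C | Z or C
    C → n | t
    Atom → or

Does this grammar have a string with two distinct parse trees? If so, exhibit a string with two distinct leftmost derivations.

Witness: n and n

Derivation 1: V ⇒ V and Z ⇒ Z and Z ⇒ C and Z ⇒ n and Z ⇒ n and C ⇒ n and n
Derivation 2: V ⇒ Z and V ⇒ C and V ⇒ n and V ⇒ n and Z ⇒ n and C ⇒ n and n

Two distinct leftmost derivations for the same string.

Ambiguous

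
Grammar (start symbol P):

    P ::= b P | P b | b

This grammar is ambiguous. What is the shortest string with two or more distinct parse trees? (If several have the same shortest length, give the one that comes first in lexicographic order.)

b b

length 1: no string has ≥2 trees
length 2: b b has 2 parse trees

Two derivations of b b:
  P ⇒ b P ⇒ b b
  P ⇒ P b ⇒ b b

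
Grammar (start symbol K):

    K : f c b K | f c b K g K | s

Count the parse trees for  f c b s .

Parse trees for f c b s:
  [K f c b [K s]]

1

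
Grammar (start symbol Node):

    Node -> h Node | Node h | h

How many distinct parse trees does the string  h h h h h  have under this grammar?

Parse trees for h h h h h (showing first 6 of 16):
  [Node h [Node h [Node h [Node h [Node h]]]]]
  [Node h [Node h [Node h [Node [Node h] h]]]]
  [Node h [Node h [Node [Node h [Node h]] h]]]
  [Node h [Node h [Node [Node [Node h] h] h]]]
  [Node h [Node [Node h [Node h [Node h]]] h]]
  [Node h [Node [Node h [Node [Node h] h]] h]]

16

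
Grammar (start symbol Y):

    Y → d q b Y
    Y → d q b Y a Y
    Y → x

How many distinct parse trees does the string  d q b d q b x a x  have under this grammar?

Parse trees for d q b d q b x a x:
  [Y d q b [Y d q b [Y x] a [Y x]]]
  [Y d q b [Y d q b [Y x]] a [Y x]]

2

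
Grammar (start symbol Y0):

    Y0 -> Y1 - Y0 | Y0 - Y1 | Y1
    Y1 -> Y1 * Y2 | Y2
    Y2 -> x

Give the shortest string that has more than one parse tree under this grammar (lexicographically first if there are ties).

length 1: no string has ≥2 trees
length 3: x - x has 2 parse trees

Two derivations of x - x:
  Y0 ⇒ Y1 - Y0 ⇒ Y2 - Y0 ⇒ x - Y0 ⇒ x - Y1 ⇒ x - Y2 ⇒ x - x
  Y0 ⇒ Y0 - Y1 ⇒ Y1 - Y1 ⇒ Y2 - Y1 ⇒ x - Y1 ⇒ x - Y2 ⇒ x - x

x - x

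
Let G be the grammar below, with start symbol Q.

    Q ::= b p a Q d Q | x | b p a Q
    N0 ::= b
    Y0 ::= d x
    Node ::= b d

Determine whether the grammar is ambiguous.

Ambiguous

Witness: b p a b p a x d x

Derivation 1: Q ⇒ b p a Q d Q ⇒ b p a b p a Q d Q ⇒ b p a b p a x d Q ⇒ b p a b p a x d x
Derivation 2: Q ⇒ b p a Q ⇒ b p a b p a Q d Q ⇒ b p a b p a x d Q ⇒ b p a b p a x d x

Two distinct leftmost derivations for the same string.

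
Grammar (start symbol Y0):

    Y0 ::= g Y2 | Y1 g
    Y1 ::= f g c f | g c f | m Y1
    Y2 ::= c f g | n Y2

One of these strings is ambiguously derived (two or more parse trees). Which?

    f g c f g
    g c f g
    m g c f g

f g c f g: 1 tree
g c f g: 2 trees
m g c f g: 1 tree

g c f g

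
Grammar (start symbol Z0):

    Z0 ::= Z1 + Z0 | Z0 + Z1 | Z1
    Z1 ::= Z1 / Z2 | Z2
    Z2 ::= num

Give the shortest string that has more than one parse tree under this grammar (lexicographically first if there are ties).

num + num

length 1: no string has ≥2 trees
length 3: num + num has 2 parse trees

Two derivations of num + num:
  Z0 ⇒ Z1 + Z0 ⇒ Z2 + Z0 ⇒ num + Z0 ⇒ num + Z1 ⇒ num + Z2 ⇒ num + num
  Z0 ⇒ Z0 + Z1 ⇒ Z1 + Z1 ⇒ Z2 + Z1 ⇒ num + Z1 ⇒ num + Z2 ⇒ num + num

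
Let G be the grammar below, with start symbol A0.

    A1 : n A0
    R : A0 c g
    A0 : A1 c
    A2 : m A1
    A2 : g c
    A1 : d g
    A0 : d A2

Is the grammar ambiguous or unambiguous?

Witness: d g c

Derivation 1: A0 ⇒ A1 c ⇒ d g c
Derivation 2: A0 ⇒ d A2 ⇒ d g c

Two distinct leftmost derivations for the same string.

Ambiguous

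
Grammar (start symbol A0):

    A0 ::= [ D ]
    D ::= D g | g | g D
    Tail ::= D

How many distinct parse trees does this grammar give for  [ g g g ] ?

Parse trees for [ g g g ]:
  [A0 [ [D [D [D g] g] g] ]]
  [A0 [ [D [D g [D g]] g] ]]
  [A0 [ [D g [D [D g] g]] ]]
  [A0 [ [D g [D g [D g]]] ]]

4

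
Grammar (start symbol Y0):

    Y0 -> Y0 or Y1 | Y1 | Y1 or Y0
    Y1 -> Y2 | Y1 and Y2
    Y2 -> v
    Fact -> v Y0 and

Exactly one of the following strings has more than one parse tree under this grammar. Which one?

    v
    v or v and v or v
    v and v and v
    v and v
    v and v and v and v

v: 1 tree
v or v and v or v: 4 trees
v and v and v: 1 tree
v and v: 1 tree
v and v and v and v: 1 tree

v or v and v or v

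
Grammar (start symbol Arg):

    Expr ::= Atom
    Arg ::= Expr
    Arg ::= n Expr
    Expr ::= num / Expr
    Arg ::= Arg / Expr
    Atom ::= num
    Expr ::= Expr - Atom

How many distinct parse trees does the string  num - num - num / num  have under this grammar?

1

Parse trees for num - num - num / num:
  [Arg [Arg [Expr [Expr [Expr [Atom num]] - [Atom num]] - [Atom num]]] / [Expr [Atom num]]]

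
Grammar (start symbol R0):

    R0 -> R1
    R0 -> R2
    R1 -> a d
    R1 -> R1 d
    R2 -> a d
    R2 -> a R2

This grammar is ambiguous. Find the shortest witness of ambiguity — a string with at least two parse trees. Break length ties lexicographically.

length 2: a d has 2 parse trees

Two derivations of a d:
  R0 ⇒ R1 ⇒ a d
  R0 ⇒ R2 ⇒ a d

a d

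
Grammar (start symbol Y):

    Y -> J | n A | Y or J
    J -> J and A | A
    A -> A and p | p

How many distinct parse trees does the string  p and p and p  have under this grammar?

Parse trees for p and p and p:
  [Y [J [J [A p]] and [A [A p] and p]]]
  [Y [J [J [J [A p]] and [A p]] and [A p]]]
  [Y [J [J [A [A p] and p]] and [A p]]]
  [Y [J [A [A [A p] and p] and p]]]

4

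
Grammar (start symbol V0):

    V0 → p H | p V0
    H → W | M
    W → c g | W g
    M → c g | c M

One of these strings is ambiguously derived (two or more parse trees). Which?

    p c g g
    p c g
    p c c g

p c g g: 1 tree
p c g: 2 trees
p c c g: 1 tree

p c g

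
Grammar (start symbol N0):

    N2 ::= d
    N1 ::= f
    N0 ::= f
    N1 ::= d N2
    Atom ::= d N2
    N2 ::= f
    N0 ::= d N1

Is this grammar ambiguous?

Unambiguous

(Atom is unreachable from N0, so its rules don't affect L(N0).) Restricted to the reachable nonterminals, every rule has the form A → t or A → t B, and no two rules for the same A share a first terminal. The grammar encodes a DFA — one run per string.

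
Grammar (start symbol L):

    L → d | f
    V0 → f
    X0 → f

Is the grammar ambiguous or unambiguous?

(V0, X0 are unreachable from L, so their rules don't affect L(L).) Restricted to the reachable nonterminals, every rule has the form A → t or A → t B, and no two rules for the same A share a first terminal. The grammar encodes a DFA — one run per string.

Unambiguous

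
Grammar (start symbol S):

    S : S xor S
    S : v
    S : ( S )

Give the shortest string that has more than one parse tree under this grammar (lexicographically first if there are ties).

length 1: no string has ≥2 trees
length 3: no string has ≥2 trees
length 5: v xor v xor v has 2 parse trees

Two derivations of v xor v xor v:
  S ⇒ S xor S ⇒ S xor S xor S ⇒ v xor S xor S ⇒ v xor v xor S ⇒ v xor v xor v
  S ⇒ S xor S ⇒ v xor S ⇒ v xor S xor S ⇒ v xor v xor S ⇒ v xor v xor v

v xor v xor v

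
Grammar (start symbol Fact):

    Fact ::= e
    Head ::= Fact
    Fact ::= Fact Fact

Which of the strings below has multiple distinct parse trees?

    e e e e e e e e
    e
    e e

e e e e e e e e: 429 trees
e: 1 tree
e e: 1 tree

e e e e e e e e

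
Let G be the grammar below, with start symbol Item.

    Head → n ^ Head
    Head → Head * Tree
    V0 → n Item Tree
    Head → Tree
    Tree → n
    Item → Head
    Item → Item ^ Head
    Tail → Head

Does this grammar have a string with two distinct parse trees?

Ambiguous

Witness: n ^ n

Derivation 1: Item ⇒ Head ⇒ n ^ Head ⇒ n ^ Tree ⇒ n ^ n
Derivation 2: Item ⇒ Item ^ Head ⇒ Head ^ Head ⇒ Tree ^ Head ⇒ n ^ Head ⇒ n ^ Tree ⇒ n ^ n

Two distinct leftmost derivations for the same string.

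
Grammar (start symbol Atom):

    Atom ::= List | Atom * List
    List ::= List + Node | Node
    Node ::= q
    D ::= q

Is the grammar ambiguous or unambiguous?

Unambiguous

Only Atom, List, Node are reachable from Atom; ignoring the rest: Atom → Atom * List | List  ;  List → List + Node | Node  — a left-associative chain with Node at the bottom. Each string factors uniquely by precedence.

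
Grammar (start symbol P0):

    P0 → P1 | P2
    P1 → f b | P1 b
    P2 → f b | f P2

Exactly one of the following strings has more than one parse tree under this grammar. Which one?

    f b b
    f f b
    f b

f b

f b b: 1 tree
f f b: 1 tree
f b: 2 trees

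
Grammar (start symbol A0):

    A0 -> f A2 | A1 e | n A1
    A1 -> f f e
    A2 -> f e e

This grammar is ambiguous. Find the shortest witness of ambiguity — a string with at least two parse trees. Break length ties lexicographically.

length 4: f f e e has 2 parse trees

Two derivations of f f e e:
  A0 ⇒ f A2 ⇒ f f e e
  A0 ⇒ A1 e ⇒ f f e e

f f e e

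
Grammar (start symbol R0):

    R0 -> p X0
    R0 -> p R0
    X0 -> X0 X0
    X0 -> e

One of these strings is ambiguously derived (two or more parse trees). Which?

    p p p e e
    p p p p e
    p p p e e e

p p p e e e

p p p e e: 1 tree
p p p p e: 1 tree
p p p e e e: 2 trees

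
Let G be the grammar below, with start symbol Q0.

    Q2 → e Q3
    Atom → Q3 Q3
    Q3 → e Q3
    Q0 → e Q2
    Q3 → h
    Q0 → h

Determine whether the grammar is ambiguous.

Only Q0, Q2, Q3 are reachable from Q0; ignoring the rest: Each reachable nonterminal has at most one production per leading terminal, and all productions are right-linear; the derivation is determined token-by-token.

Unambiguous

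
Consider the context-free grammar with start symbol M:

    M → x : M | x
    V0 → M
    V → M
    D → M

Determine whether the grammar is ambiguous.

Only M is reachable from M; ignoring the rest: The reachable grammar is A → atom sep A | atom. Each atom is followed by either the separator (recurse) or end-of-string (stop) — no choice point.

Unambiguous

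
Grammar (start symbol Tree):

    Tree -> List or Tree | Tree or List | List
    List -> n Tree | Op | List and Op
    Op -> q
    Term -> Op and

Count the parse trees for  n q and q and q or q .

Parse trees for n q and q and q or q:
  [Tree [List n [Tree [List [List [List [Op q]] and [Op q]] and [Op q]]]] or [Tree [List [Op q]]]]
  [Tree [List [List n [Tree [List [List [Op q]] and [Op q]]]] and [Op q]] or [Tree [List [Op q]]]]
  [Tree [List [List [List n [Tree [List [Op q]]]] and [Op q]] and [Op q]] or [Tree [List [Op q]]]]
  [Tree [Tree [List n [Tree [List [List [List [Op q]] and [Op q]] and [Op q]]]]] or [List [Op q]]]
  [Tree [Tree [List [List n [Tree [List [List [Op q]] and [Op q]]]] and [Op q]]] or [List [Op q]]]
  [Tree [Tree [List [List [List n [Tree [List [Op q]]]] and [Op q]] and [Op q]]] or [List [Op q]]]
  [Tree [List n [Tree [List [List [List [Op q]] and [Op q]] and [Op q]] or [Tree [List [Op q]]]]]]
  [Tree [List n [Tree [Tree [List [List [List [Op q]] and [Op q]] and [Op q]]] or [List [Op q]]]]]

8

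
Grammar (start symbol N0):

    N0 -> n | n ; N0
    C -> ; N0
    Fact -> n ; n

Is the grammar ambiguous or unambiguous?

Unambiguous

(C, Fact are unreachable from N0, so their rules don't affect L(N0).) The reachable grammar is A → atom sep A | atom. Each atom is followed by either the separator (recurse) or end-of-string (stop) — no choice point.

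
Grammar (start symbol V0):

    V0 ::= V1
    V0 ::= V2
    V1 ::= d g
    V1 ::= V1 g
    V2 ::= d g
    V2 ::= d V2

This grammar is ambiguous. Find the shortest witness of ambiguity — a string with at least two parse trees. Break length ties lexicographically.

length 2: d g has 2 parse trees

Two derivations of d g:
  V0 ⇒ V1 ⇒ d g
  V0 ⇒ V2 ⇒ d g

d g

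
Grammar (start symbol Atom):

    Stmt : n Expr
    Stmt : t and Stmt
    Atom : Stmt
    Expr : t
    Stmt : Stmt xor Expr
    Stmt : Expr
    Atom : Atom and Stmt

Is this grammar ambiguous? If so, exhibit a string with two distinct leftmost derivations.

Ambiguous

Witness: t and t

Derivation 1: Atom ⇒ Stmt ⇒ t and Stmt ⇒ t and Expr ⇒ t and t
Derivation 2: Atom ⇒ Atom and Stmt ⇒ Stmt and Stmt ⇒ Expr and Stmt ⇒ t and Stmt ⇒ t and Expr ⇒ t and t

Two distinct leftmost derivations for the same string.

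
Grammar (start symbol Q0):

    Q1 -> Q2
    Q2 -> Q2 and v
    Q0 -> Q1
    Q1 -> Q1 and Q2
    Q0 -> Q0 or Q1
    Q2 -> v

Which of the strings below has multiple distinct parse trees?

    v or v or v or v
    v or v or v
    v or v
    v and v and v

v or v or v or v: 1 tree
v or v or v: 1 tree
v or v: 1 tree
v and v and v: 4 trees

v and v and v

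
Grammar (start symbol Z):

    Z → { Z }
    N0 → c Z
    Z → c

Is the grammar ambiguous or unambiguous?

Only Z is reachable from Z; ignoring the rest: Each string is a nest of matched brackets around a single atom. An opening bracket forces the recursive rule; an atom forces the base rule.

Unambiguous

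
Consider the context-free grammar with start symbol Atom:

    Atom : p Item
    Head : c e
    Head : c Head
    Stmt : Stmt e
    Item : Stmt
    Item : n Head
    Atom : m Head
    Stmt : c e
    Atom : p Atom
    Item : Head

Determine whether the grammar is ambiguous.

Witness: p c e

Derivation 1: Atom ⇒ p Item ⇒ p Stmt ⇒ p c e
Derivation 2: Atom ⇒ p Item ⇒ p Head ⇒ p c e

Two distinct leftmost derivations for the same string.

Ambiguous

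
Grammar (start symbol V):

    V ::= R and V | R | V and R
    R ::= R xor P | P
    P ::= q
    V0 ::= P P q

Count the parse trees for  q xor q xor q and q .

2

Parse trees for q xor q xor q and q:
  [V [R [R [R [P q]] xor [P q]] xor [P q]] and [V [R [P q]]]]
  [V [V [R [R [R [P q]] xor [P q]] xor [P q]]] and [R [P q]]]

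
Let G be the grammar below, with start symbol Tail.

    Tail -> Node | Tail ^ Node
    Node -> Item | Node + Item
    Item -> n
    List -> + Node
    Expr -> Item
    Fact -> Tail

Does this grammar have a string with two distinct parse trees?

Only Tail, Node, Item are reachable from Tail; ignoring the rest: This is a standard precedence ladder (Tail over Node over Item), with each level left-recursive on its own operator ('^' at Tail, '+' at Node). That structure is LR(1), hence unambiguous.

Unambiguous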